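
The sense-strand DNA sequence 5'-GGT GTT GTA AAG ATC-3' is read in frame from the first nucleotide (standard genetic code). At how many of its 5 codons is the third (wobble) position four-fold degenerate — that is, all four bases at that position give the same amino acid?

3

Codon 1 GGT (Gly): third position 4-fold.
Codon 2 GTT (Val): third position 4-fold.
Codon 3 GTA (Val): third position 4-fold.
Codon 4 AAG (Lys): third position 2-fold.
Codon 5 ATC (Ile): third position 3-fold.
Four-fold degenerate third positions: 3.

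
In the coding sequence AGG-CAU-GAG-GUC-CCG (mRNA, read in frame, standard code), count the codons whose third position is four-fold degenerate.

2

Codon 1 AGG (Arg): third position 2-fold.
Codon 2 CAU (His): third position 2-fold.
Codon 3 GAG (Glu): third position 2-fold.
Codon 4 GUC (Val): third position 4-fold.
Codon 5 CCG (Pro): third position 4-fold.
Four-fold degenerate third positions: 2.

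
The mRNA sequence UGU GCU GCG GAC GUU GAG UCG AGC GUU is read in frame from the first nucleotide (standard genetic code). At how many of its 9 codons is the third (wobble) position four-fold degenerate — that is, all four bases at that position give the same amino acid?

5

Codon 1 UGU (Cys): third position 2-fold.
Codon 2 GCU (Ala): third position 4-fold.
Codon 3 GCG (Ala): third position 4-fold.
Codon 4 GAC (Asp): third position 2-fold.
Codon 5 GUU (Val): third position 4-fold.
Codon 6 GAG (Glu): third position 2-fold.
Codon 7 UCG (Ser): third position 4-fold.
Codon 8 AGC (Ser): third position 2-fold.
Codon 9 GUU (Val): third position 4-fold.
Four-fold degenerate third positions: 5.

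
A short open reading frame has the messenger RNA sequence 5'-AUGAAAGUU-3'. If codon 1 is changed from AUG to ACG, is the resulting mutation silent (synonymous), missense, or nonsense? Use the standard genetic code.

Position 2 falls in codon 1: AUG → Met.
After the substitution the codon is ACG → Thr.
Met ≠ Thr, so this is a missense mutation.

missense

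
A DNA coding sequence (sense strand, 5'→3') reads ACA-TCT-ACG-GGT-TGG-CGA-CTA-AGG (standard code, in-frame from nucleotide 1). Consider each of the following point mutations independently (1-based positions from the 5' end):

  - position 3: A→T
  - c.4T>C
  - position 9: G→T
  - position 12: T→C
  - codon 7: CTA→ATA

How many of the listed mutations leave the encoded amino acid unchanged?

3

Codon 1: ACA (Thr) → ACT (Thr) — synonymous.
Codon 2: TCT (Ser) → CCT (Pro) — missense.
Codon 3: ACG (Thr) → ACT (Thr) — synonymous.
Codon 4: GGT (Gly) → GGC (Gly) — synonymous.
Codon 7: CTA (Leu) → ATA (Ile) — missense.
Synonymous: 3 of 5.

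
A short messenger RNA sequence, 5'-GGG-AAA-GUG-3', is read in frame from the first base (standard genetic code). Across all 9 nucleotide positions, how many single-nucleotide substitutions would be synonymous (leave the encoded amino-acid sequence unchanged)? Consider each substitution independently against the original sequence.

Codon 1 (GGG, Gly): 3 synonymous substitutions.
Codon 2 (AAA, Lys): 1 synonymous substitution.
Codon 3 (GUG, Val): 3 synonymous substitutions.
Total: 3 + 1 + 3 = 7.

7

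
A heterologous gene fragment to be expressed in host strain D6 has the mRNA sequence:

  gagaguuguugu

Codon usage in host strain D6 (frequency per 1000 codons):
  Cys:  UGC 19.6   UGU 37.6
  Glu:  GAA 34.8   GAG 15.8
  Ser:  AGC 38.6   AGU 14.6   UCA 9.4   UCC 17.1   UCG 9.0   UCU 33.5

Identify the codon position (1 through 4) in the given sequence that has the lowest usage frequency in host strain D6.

2

Codon 1 GAG (Glu): 15.8 per 1000.
Codon 2 AGU (Ser): 14.6 per 1000.
Codon 3 UGU (Cys): 37.6 per 1000.
Codon 4 UGU (Cys): 37.6 per 1000.
Lowest frequency is 14.6 at codon 2.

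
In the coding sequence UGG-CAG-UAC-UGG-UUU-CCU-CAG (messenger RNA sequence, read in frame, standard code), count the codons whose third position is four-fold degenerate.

1

Codon 1 UGG (Trp): third position 1-fold.
Codon 2 CAG (Gln): third position 2-fold.
Codon 3 UAC (Tyr): third position 2-fold.
Codon 4 UGG (Trp): third position 1-fold.
Codon 5 UUU (Phe): third position 2-fold.
Codon 6 CCU (Pro): third position 4-fold.
Codon 7 CAG (Gln): third position 2-fold.
Four-fold degenerate third positions: 1.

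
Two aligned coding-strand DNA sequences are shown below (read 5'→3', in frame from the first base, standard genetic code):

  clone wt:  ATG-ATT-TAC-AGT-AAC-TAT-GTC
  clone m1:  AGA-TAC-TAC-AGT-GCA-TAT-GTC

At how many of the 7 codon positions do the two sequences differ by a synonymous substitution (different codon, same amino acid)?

Codon 1: ATG Met / AGA Arg — nonsynonymous.
Codon 2: ATT Ile / TAC Tyr — nonsynonymous.
Codon 3: TAC Tyr / TAC Tyr — identical.
Codon 4: AGT Ser / AGT Ser — identical.
Codon 5: AAC Asn / GCA Ala — nonsynonymous.
Codon 6: TAT Tyr / TAT Tyr — identical.
Codon 7: GTC Val / GTC Val — identical.
Synonymous differences: 0.

0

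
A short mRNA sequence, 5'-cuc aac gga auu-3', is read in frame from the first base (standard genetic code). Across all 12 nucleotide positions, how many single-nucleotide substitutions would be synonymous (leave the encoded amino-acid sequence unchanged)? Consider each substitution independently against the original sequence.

Codon 1 (CUC, Leu): 3 synonymous substitutions.
Codon 2 (AAC, Asn): 1 synonymous substitution.
Codon 3 (GGA, Gly): 3 synonymous substitutions.
Codon 4 (AUU, Ile): 2 synonymous substitutions.
Total: 3 + 1 + 3 + 2 = 9.

9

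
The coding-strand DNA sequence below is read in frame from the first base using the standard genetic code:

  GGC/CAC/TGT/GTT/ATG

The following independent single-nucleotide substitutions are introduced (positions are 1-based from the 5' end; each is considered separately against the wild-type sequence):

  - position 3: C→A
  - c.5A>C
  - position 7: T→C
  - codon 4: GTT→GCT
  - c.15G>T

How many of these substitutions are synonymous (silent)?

Codon 1: GGC (Gly) → GGA (Gly) — synonymous.
Codon 2: CAC (His) → CCC (Pro) — missense.
Codon 3: TGT (Cys) → CGT (Arg) — missense.
Codon 4: GTT (Val) → GCT (Ala) — missense.
Codon 5: ATG (Met) → ATT (Ile) — missense.
Synonymous: 1 of 5.

1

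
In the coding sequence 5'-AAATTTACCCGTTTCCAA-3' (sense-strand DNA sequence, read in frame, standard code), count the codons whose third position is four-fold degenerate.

Codon 1 AAA (Lys): third position 2-fold.
Codon 2 TTT (Phe): third position 2-fold.
Codon 3 ACC (Thr): third position 4-fold.
Codon 4 CGT (Arg): third position 4-fold.
Codon 5 TTC (Phe): third position 2-fold.
Codon 6 CAA (Gln): third position 2-fold.
Four-fold degenerate third positions: 2.

2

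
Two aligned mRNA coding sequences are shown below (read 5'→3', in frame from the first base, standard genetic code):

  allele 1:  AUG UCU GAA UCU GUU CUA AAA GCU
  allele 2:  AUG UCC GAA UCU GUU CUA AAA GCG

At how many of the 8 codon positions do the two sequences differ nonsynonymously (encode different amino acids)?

Codon 1: AUG Met / AUG Met — identical.
Codon 2: UCU Ser / UCC Ser — synonymous.
Codon 3: GAA Glu / GAA Glu — identical.
Codon 4: UCU Ser / UCU Ser — identical.
Codon 5: GUU Val / GUU Val — identical.
Codon 6: CUA Leu / CUA Leu — identical.
Codon 7: AAA Lys / AAA Lys — identical.
Codon 8: GCU Ala / GCG Ala — synonymous.
Nonsynonymous differences: 0.

0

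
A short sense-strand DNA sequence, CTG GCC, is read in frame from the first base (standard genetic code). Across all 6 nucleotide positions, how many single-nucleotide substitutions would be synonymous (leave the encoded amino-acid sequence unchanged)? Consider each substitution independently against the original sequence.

7

Codon 1 (CTG, Leu): 4 synonymous substitutions.
Codon 2 (GCC, Ala): 3 synonymous substitutions.
Total: 4 + 3 = 7.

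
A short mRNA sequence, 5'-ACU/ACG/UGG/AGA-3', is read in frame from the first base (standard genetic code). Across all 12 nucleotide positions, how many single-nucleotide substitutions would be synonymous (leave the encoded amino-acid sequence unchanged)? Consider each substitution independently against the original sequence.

8

Codon 1 (ACU, Thr): 3 synonymous substitutions.
Codon 2 (ACG, Thr): 3 synonymous substitutions.
Codon 3 (UGG, Trp): 0 synonymous substitutions.
Codon 4 (AGA, Arg): 2 synonymous substitutions.
Total: 3 + 3 + 0 + 2 = 8.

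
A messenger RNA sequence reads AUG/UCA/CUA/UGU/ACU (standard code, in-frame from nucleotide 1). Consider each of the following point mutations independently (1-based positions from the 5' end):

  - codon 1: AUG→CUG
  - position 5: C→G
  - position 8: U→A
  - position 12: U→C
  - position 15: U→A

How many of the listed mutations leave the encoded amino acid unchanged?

Codon 1: AUG (Met) → CUG (Leu) — missense.
Codon 2: UCA (Ser) → UGA (Stop) — nonsense.
Codon 3: CUA (Leu) → CAA (Gln) — missense.
Codon 4: UGU (Cys) → UGC (Cys) — synonymous.
Codon 5: ACU (Thr) → ACA (Thr) — synonymous.
Synonymous: 2 of 5.

2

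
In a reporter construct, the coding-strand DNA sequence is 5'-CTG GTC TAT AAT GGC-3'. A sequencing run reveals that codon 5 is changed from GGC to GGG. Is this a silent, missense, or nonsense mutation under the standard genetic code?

Position 15 falls in codon 5: GGC → Gly.
After the substitution the codon is GGG → Gly.
Both encode Gly, so the change is synonymous.

silent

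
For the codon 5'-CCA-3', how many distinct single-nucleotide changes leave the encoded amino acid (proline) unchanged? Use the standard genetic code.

3

Position 1: none → 0 synonymous.
Position 2: none → 0 synonymous.
Position 3: CCU, CCC, CCG → 3 synonymous.
Total: 0 + 0 + 3 = 3.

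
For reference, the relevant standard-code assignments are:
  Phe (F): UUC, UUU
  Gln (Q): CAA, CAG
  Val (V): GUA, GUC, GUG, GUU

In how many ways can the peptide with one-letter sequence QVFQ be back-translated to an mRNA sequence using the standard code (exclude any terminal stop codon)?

Gln: 2 codons.
Val: 4 codons.
Phe: 2 codons.
Gln: 2 codons.
2 × 4 × 2 × 2 = 32.

32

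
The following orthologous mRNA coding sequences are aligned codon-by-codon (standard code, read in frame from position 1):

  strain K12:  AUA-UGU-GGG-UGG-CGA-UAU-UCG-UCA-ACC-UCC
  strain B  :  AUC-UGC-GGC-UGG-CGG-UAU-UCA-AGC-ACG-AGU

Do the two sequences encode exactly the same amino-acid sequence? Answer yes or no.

Codon 1: AUA Ile / AUC Ile — synonymous.
Codon 2: UGU Cys / UGC Cys — synonymous.
Codon 3: GGG Gly / GGC Gly — synonymous.
Codon 4: UGG Trp / UGG Trp — identical.
Codon 5: CGA Arg / CGG Arg — synonymous.
Codon 6: UAU Tyr / UAU Tyr — identical.
Codon 7: UCG Ser / UCA Ser — synonymous.
Codon 8: UCA Ser / AGC Ser — synonymous.
Codon 9: ACC Thr / ACG Thr — synonymous.
Codon 10: UCC Ser / AGU Ser — synonymous.
Nonsynonymous differences: 0 → same protein.

yes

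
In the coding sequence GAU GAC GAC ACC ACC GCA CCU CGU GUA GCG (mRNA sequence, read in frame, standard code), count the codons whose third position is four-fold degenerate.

7

Codon 1 GAU (Asp): third position 2-fold.
Codon 2 GAC (Asp): third position 2-fold.
Codon 3 GAC (Asp): third position 2-fold.
Codon 4 ACC (Thr): third position 4-fold.
Codon 5 ACC (Thr): third position 4-fold.
Codon 6 GCA (Ala): third position 4-fold.
Codon 7 CCU (Pro): third position 4-fold.
Codon 8 CGU (Arg): third position 4-fold.
Codon 9 GUA (Val): third position 4-fold.
Codon 10 GCG (Ala): third position 4-fold.
Four-fold degenerate third positions: 7.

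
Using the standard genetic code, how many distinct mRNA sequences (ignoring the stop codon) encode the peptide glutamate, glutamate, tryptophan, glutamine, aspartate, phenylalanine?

Glu: 2 codons.
Glu: 2 codons.
Trp: 1 codon.
Gln: 2 codons.
Asp: 2 codons.
Phe: 2 codons.
2 × 2 × 1 × 2 × 2 × 2 = 32.

32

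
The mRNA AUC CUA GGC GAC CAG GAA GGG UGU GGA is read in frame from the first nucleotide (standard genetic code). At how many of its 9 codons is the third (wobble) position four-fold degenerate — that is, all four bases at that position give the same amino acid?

Codon 1 AUC (Ile): third position 3-fold.
Codon 2 CUA (Leu): third position 4-fold.
Codon 3 GGC (Gly): third position 4-fold.
Codon 4 GAC (Asp): third position 2-fold.
Codon 5 CAG (Gln): third position 2-fold.
Codon 6 GAA (Glu): third position 2-fold.
Codon 7 GGG (Gly): third position 4-fold.
Codon 8 UGU (Cys): third position 2-fold.
Codon 9 GGA (Gly): third position 4-fold.
Four-fold degenerate third positions: 4.

4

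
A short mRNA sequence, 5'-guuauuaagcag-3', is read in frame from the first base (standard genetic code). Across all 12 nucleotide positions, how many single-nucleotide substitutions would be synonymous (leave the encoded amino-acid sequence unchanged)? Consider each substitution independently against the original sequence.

7

Codon 1 (GUU, Val): 3 synonymous substitutions.
Codon 2 (AUU, Ile): 2 synonymous substitutions.
Codon 3 (AAG, Lys): 1 synonymous substitution.
Codon 4 (CAG, Gln): 1 synonymous substitution.
Total: 3 + 2 + 1 + 1 = 7.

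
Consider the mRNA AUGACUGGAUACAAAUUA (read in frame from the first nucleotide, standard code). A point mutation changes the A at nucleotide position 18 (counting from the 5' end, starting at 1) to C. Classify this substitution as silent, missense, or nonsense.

Position 18 falls in codon 6: UUA → Leu.
After the substitution the codon is UUC → Phe.
Leu ≠ Phe, so this is a missense mutation.

missense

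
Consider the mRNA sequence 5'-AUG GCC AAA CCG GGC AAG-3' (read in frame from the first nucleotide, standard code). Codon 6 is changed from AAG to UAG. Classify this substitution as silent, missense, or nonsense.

nonsense

Position 16 falls in codon 6: AAG → Lys.
After the substitution the codon is UAG → Stop.
The new codon is a stop codon, so this is a nonsense mutation.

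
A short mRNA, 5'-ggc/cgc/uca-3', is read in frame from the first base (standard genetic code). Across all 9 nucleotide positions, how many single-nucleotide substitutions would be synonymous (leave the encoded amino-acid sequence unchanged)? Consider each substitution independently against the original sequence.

Codon 1 (GGC, Gly): 3 synonymous substitutions.
Codon 2 (CGC, Arg): 3 synonymous substitutions.
Codon 3 (UCA, Ser): 3 synonymous substitutions.
Total: 3 + 3 + 3 = 9.

9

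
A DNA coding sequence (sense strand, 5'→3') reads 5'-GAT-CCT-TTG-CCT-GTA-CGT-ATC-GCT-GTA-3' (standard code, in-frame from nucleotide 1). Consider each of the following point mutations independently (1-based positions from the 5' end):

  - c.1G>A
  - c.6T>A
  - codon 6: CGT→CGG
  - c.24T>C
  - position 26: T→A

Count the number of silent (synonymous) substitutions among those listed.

Codon 1: GAT (Asp) → AAT (Asn) — missense.
Codon 2: CCT (Pro) → CCA (Pro) — synonymous.
Codon 6: CGT (Arg) → CGG (Arg) — synonymous.
Codon 8: GCT (Ala) → GCC (Ala) — synonymous.
Codon 9: GTA (Val) → GAA (Glu) — missense.
Synonymous: 3 of 5.

3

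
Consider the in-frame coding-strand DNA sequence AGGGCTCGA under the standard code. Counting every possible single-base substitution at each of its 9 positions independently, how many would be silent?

Codon 1 (AGG, Arg): 2 synonymous substitutions.
Codon 2 (GCT, Ala): 3 synonymous substitutions.
Codon 3 (CGA, Arg): 4 synonymous substitutions.
Total: 2 + 3 + 4 = 9.

9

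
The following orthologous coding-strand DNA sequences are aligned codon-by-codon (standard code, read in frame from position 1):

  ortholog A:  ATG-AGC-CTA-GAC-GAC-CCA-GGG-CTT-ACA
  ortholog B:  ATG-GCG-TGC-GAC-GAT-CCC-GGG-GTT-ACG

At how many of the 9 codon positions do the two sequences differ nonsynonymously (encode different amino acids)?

3

Codon 1: ATG Met / ATG Met — identical.
Codon 2: AGC Ser / GCG Ala — nonsynonymous.
Codon 3: CTA Leu / TGC Cys — nonsynonymous.
Codon 4: GAC Asp / GAC Asp — identical.
Codon 5: GAC Asp / GAT Asp — synonymous.
Codon 6: CCA Pro / CCC Pro — synonymous.
Codon 7: GGG Gly / GGG Gly — identical.
Codon 8: CTT Leu / GTT Val — nonsynonymous.
Codon 9: ACA Thr / ACG Thr — synonymous.
Nonsynonymous differences: 3.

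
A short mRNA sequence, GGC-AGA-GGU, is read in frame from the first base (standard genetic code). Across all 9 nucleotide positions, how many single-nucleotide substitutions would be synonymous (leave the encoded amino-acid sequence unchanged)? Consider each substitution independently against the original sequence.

Codon 1 (GGC, Gly): 3 synonymous substitutions.
Codon 2 (AGA, Arg): 2 synonymous substitutions.
Codon 3 (GGU, Gly): 3 synonymous substitutions.
Total: 3 + 2 + 3 = 8.

8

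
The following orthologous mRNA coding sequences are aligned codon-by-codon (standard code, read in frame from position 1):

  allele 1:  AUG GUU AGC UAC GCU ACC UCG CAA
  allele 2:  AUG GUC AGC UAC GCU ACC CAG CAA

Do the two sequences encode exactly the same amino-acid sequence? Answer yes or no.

no

Codon 1: AUG Met / AUG Met — identical.
Codon 2: GUU Val / GUC Val — synonymous.
Codon 3: AGC Ser / AGC Ser — identical.
Codon 4: UAC Tyr / UAC Tyr — identical.
Codon 5: GCU Ala / GCU Ala — identical.
Codon 6: ACC Thr / ACC Thr — identical.
Codon 7: UCG Ser / CAG Gln — nonsynonymous.
Codon 8: CAA Gln / CAA Gln — identical.
Nonsynonymous differences: 1 → different protein.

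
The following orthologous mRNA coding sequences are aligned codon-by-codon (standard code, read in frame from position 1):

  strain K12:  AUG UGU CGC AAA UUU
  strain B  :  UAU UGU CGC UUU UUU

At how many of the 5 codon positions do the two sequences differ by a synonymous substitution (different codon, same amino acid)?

0

Codon 1: AUG Met / UAU Tyr — nonsynonymous.
Codon 2: UGU Cys / UGU Cys — identical.
Codon 3: CGC Arg / CGC Arg — identical.
Codon 4: AAA Lys / UUU Phe — nonsynonymous.
Codon 5: UUU Phe / UUU Phe — identical.
Synonymous differences: 0.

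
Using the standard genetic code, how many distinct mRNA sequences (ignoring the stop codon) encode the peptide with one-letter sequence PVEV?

128

Pro: 4 codons.
Val: 4 codons.
Glu: 2 codons.
Val: 4 codons.
4 × 4 × 2 × 4 = 128.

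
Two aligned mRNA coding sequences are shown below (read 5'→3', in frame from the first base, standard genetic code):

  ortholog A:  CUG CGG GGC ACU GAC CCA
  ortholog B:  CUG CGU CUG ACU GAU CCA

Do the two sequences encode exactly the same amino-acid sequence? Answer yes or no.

no

Codon 1: CUG Leu / CUG Leu — identical.
Codon 2: CGG Arg / CGU Arg — synonymous.
Codon 3: GGC Gly / CUG Leu — nonsynonymous.
Codon 4: ACU Thr / ACU Thr — identical.
Codon 5: GAC Asp / GAU Asp — synonymous.
Codon 6: CCA Pro / CCA Pro — identical.
Nonsynonymous differences: 1 → different protein.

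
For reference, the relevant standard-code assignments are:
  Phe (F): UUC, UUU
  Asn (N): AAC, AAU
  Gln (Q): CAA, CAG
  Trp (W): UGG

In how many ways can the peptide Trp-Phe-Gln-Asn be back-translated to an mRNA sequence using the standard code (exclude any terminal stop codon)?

Trp: 1 codon.
Phe: 2 codons.
Gln: 2 codons.
Asn: 2 codons.
1 × 2 × 2 × 2 = 8.

8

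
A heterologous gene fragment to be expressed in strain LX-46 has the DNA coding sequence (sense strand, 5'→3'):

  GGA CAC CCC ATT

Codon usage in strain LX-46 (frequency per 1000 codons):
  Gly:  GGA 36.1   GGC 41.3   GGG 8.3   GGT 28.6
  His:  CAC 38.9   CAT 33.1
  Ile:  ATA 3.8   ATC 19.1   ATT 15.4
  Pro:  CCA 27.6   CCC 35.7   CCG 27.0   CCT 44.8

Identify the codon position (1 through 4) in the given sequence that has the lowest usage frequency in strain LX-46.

Codon 1 GGA (Gly): 36.1 per 1000.
Codon 2 CAC (His): 38.9 per 1000.
Codon 3 CCC (Pro): 35.7 per 1000.
Codon 4 ATT (Ile): 15.4 per 1000.
Lowest frequency is 15.4 at codon 4.

4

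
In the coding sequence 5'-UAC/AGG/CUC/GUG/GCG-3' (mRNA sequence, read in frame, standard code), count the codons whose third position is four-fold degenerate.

Codon 1 UAC (Tyr): third position 2-fold.
Codon 2 AGG (Arg): third position 2-fold.
Codon 3 CUC (Leu): third position 4-fold.
Codon 4 GUG (Val): third position 4-fold.
Codon 5 GCG (Ala): third position 4-fold.
Four-fold degenerate third positions: 3.

3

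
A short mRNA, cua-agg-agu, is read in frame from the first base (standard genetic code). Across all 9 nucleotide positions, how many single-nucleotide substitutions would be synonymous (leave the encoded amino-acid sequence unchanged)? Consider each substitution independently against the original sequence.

7

Codon 1 (CUA, Leu): 4 synonymous substitutions.
Codon 2 (AGG, Arg): 2 synonymous substitutions.
Codon 3 (AGU, Ser): 1 synonymous substitution.
Total: 4 + 2 + 1 = 7.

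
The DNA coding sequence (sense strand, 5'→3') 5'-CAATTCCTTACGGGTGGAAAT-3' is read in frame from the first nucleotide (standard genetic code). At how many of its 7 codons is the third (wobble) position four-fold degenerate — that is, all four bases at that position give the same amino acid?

Codon 1 CAA (Gln): third position 2-fold.
Codon 2 TTC (Phe): third position 2-fold.
Codon 3 CTT (Leu): third position 4-fold.
Codon 4 ACG (Thr): third position 4-fold.
Codon 5 GGT (Gly): third position 4-fold.
Codon 6 GGA (Gly): third position 4-fold.
Codon 7 AAT (Asn): third position 2-fold.
Four-fold degenerate third positions: 4.

4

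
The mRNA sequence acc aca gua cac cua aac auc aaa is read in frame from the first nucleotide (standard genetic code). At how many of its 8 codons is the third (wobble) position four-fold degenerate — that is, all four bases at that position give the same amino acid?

Codon 1 ACC (Thr): third position 4-fold.
Codon 2 ACA (Thr): third position 4-fold.
Codon 3 GUA (Val): third position 4-fold.
Codon 4 CAC (His): third position 2-fold.
Codon 5 CUA (Leu): third position 4-fold.
Codon 6 AAC (Asn): third position 2-fold.
Codon 7 AUC (Ile): third position 3-fold.
Codon 8 AAA (Lys): third position 2-fold.
Four-fold degenerate third positions: 4.

4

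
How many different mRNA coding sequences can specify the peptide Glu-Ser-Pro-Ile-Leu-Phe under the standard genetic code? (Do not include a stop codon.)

Glu: 2 codons.
Ser: 6 codons.
Pro: 4 codons.
Ile: 3 codons.
Leu: 6 codons.
Phe: 2 codons.
2 × 6 × 4 × 3 × 6 × 2 = 1728.

1728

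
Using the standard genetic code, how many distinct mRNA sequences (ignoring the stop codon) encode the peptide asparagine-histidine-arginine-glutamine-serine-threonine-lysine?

2304

Asn: 2 codons.
His: 2 codons.
Arg: 6 codons.
Gln: 2 codons.
Ser: 6 codons.
Thr: 4 codons.
Lys: 2 codons.
2 × 2 × 6 × 2 × 6 × 4 × 2 = 2304.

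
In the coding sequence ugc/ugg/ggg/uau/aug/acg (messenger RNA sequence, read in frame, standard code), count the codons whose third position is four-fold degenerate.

2

Codon 1 UGC (Cys): third position 2-fold.
Codon 2 UGG (Trp): third position 1-fold.
Codon 3 GGG (Gly): third position 4-fold.
Codon 4 UAU (Tyr): third position 2-fold.
Codon 5 AUG (Met): third position 1-fold.
Codon 6 ACG (Thr): third position 4-fold.
Four-fold degenerate third positions: 2.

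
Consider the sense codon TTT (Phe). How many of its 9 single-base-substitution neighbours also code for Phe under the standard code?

1

Position 1: none → 0 synonymous.
Position 2: none → 0 synonymous.
Position 3: TTC → 1 synonymous.
Total: 0 + 0 + 1 = 1.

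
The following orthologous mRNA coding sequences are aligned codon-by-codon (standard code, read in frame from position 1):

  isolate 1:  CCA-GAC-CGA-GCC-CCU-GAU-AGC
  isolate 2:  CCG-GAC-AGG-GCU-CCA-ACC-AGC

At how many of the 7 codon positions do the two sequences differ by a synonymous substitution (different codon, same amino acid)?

4

Codon 1: CCA Pro / CCG Pro — synonymous.
Codon 2: GAC Asp / GAC Asp — identical.
Codon 3: CGA Arg / AGG Arg — synonymous.
Codon 4: GCC Ala / GCU Ala — synonymous.
Codon 5: CCU Pro / CCA Pro — synonymous.
Codon 6: GAU Asp / ACC Thr — nonsynonymous.
Codon 7: AGC Ser / AGC Ser — identical.
Synonymous differences: 4.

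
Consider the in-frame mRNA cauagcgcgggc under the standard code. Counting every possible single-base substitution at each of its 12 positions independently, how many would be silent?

Codon 1 (CAU, His): 1 synonymous substitution.
Codon 2 (AGC, Ser): 1 synonymous substitution.
Codon 3 (GCG, Ala): 3 synonymous substitutions.
Codon 4 (GGC, Gly): 3 synonymous substitutions.
Total: 1 + 1 + 3 + 3 = 8.

8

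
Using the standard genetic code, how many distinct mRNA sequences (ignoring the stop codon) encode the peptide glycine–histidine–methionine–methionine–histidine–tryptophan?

Gly: 4 codons.
His: 2 codons.
Met: 1 codon.
Met: 1 codon.
His: 2 codons.
Trp: 1 codon.
4 × 2 × 1 × 1 × 2 × 1 = 16.

16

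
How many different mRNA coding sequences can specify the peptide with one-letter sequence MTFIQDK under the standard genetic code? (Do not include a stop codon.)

Met: 1 codon.
Thr: 4 codons.
Phe: 2 codons.
Ile: 3 codons.
Gln: 2 codons.
Asp: 2 codons.
Lys: 2 codons.
1 × 4 × 2 × 3 × 2 × 2 × 2 = 192.

192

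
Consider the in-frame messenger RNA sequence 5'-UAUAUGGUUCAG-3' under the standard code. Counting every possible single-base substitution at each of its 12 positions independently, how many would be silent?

5

Codon 1 (UAU, Tyr): 1 synonymous substitution.
Codon 2 (AUG, Met): 0 synonymous substitutions.
Codon 3 (GUU, Val): 3 synonymous substitutions.
Codon 4 (CAG, Gln): 1 synonymous substitution.
Total: 1 + 0 + 3 + 1 = 5.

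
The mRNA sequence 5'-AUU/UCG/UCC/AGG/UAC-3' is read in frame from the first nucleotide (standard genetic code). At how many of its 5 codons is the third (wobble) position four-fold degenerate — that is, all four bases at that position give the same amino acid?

2

Codon 1 AUU (Ile): third position 3-fold.
Codon 2 UCG (Ser): third position 4-fold.
Codon 3 UCC (Ser): third position 4-fold.
Codon 4 AGG (Arg): third position 2-fold.
Codon 5 UAC (Tyr): third position 2-fold.
Four-fold degenerate third positions: 2.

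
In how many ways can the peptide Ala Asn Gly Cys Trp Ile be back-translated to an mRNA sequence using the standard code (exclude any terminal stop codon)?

192

Ala: 4 codons.
Asn: 2 codons.
Gly: 4 codons.
Cys: 2 codons.
Trp: 1 codon.
Ile: 3 codons.
4 × 2 × 4 × 2 × 1 × 3 = 192.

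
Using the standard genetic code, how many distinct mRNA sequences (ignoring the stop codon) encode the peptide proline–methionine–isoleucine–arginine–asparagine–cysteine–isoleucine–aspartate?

Pro: 4 codons.
Met: 1 codon.
Ile: 3 codons.
Arg: 6 codons.
Asn: 2 codons.
Cys: 2 codons.
Ile: 3 codons.
Asp: 2 codons.
4 × 1 × 3 × 6 × 2 × 2 × 3 × 2 = 1728.

1728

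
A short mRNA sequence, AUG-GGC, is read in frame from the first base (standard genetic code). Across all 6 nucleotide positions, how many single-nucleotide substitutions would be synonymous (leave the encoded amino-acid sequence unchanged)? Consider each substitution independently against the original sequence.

Codon 1 (AUG, Met): 0 synonymous substitutions.
Codon 2 (GGC, Gly): 3 synonymous substitutions.
Total: 0 + 3 = 3.

3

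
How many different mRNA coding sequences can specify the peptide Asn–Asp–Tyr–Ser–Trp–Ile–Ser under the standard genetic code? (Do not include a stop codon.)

Asn: 2 codons.
Asp: 2 codons.
Tyr: 2 codons.
Ser: 6 codons.
Trp: 1 codon.
Ile: 3 codons.
Ser: 6 codons.
2 × 2 × 2 × 6 × 1 × 3 × 6 = 864.

864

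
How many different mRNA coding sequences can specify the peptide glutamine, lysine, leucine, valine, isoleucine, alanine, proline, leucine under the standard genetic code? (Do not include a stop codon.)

Gln: 2 codons.
Lys: 2 codons.
Leu: 6 codons.
Val: 4 codons.
Ile: 3 codons.
Ala: 4 codons.
Pro: 4 codons.
Leu: 6 codons.
2 × 2 × 6 × 4 × 3 × 4 × 4 × 6 = 27648.

27648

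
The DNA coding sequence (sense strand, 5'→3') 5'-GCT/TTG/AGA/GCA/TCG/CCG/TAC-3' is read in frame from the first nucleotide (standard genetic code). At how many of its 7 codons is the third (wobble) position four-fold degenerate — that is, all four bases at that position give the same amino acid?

4

Codon 1 GCT (Ala): third position 4-fold.
Codon 2 TTG (Leu): third position 2-fold.
Codon 3 AGA (Arg): third position 2-fold.
Codon 4 GCA (Ala): third position 4-fold.
Codon 5 TCG (Ser): third position 4-fold.
Codon 6 CCG (Pro): third position 4-fold.
Codon 7 TAC (Tyr): third position 2-fold.
Four-fold degenerate third positions: 4.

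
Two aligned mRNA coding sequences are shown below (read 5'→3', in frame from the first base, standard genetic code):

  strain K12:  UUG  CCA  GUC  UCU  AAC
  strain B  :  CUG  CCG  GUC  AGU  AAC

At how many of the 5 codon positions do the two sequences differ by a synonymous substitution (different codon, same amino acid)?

3

Codon 1: UUG Leu / CUG Leu — synonymous.
Codon 2: CCA Pro / CCG Pro — synonymous.
Codon 3: GUC Val / GUC Val — identical.
Codon 4: UCU Ser / AGU Ser — synonymous.
Codon 5: AAC Asn / AAC Asn — identical.
Synonymous differences: 3.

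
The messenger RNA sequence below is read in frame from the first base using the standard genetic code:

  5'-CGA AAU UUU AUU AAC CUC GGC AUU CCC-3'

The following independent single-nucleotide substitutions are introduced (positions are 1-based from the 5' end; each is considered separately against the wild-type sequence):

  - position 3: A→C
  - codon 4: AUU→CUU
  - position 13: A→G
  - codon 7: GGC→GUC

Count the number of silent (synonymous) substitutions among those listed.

1

Codon 1: CGA (Arg) → CGC (Arg) — synonymous.
Codon 4: AUU (Ile) → CUU (Leu) — missense.
Codon 5: AAC (Asn) → GAC (Asp) — missense.
Codon 7: GGC (Gly) → GUC (Val) — missense.
Synonymous: 1 of 4.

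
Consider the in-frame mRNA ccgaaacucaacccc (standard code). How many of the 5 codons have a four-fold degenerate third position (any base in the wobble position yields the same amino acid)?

Codon 1 CCG (Pro): third position 4-fold.
Codon 2 AAA (Lys): third position 2-fold.
Codon 3 CUC (Leu): third position 4-fold.
Codon 4 AAC (Asn): third position 2-fold.
Codon 5 CCC (Pro): third position 4-fold.
Four-fold degenerate third positions: 3.

3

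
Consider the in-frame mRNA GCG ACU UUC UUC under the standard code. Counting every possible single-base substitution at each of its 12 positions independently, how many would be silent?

Codon 1 (GCG, Ala): 3 synonymous substitutions.
Codon 2 (ACU, Thr): 3 synonymous substitutions.
Codon 3 (UUC, Phe): 1 synonymous substitution.
Codon 4 (UUC, Phe): 1 synonymous substitution.
Total: 3 + 3 + 1 + 1 = 8.

8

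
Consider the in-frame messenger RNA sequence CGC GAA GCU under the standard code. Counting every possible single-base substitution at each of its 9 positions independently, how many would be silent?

7

Codon 1 (CGC, Arg): 3 synonymous substitutions.
Codon 2 (GAA, Glu): 1 synonymous substitution.
Codon 3 (GCU, Ala): 3 synonymous substitutions.
Total: 3 + 1 + 3 = 7.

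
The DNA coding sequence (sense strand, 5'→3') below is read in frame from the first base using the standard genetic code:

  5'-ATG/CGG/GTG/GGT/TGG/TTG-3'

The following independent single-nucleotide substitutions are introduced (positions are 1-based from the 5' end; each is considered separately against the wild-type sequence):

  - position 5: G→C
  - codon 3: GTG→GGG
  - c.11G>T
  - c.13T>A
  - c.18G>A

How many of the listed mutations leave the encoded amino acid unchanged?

Codon 2: CGG (Arg) → CCG (Pro) — missense.
Codon 3: GTG (Val) → GGG (Gly) — missense.
Codon 4: GGT (Gly) → GTT (Val) — missense.
Codon 5: TGG (Trp) → AGG (Arg) — missense.
Codon 6: TTG (Leu) → TTA (Leu) — synonymous.
Synonymous: 1 of 5.

1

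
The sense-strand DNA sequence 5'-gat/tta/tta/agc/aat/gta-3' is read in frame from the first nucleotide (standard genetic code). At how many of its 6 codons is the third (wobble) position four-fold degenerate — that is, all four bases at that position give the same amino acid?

1

Codon 1 GAT (Asp): third position 2-fold.
Codon 2 TTA (Leu): third position 2-fold.
Codon 3 TTA (Leu): third position 2-fold.
Codon 4 AGC (Ser): third position 2-fold.
Codon 5 AAT (Asn): third position 2-fold.
Codon 6 GTA (Val): third position 4-fold.
Four-fold degenerate third positions: 1.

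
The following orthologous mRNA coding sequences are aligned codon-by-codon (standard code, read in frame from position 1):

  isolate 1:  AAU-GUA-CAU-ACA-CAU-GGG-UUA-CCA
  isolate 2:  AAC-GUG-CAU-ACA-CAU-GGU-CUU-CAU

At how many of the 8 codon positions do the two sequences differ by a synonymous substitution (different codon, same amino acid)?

Codon 1: AAU Asn / AAC Asn — synonymous.
Codon 2: GUA Val / GUG Val — synonymous.
Codon 3: CAU His / CAU His — identical.
Codon 4: ACA Thr / ACA Thr — identical.
Codon 5: CAU His / CAU His — identical.
Codon 6: GGG Gly / GGU Gly — synonymous.
Codon 7: UUA Leu / CUU Leu — synonymous.
Codon 8: CCA Pro / CAU His — nonsynonymous.
Synonymous differences: 4.

4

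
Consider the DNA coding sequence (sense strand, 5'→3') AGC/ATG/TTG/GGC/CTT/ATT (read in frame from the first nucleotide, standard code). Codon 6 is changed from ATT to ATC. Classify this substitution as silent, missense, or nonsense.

Position 18 falls in codon 6: ATT → Ile.
After the substitution the codon is ATC → Ile.
Both encode Ile, so the change is synonymous.

silent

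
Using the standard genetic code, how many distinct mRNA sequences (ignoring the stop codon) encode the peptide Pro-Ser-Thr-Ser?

576

Pro: 4 codons.
Ser: 6 codons.
Thr: 4 codons.
Ser: 6 codons.
4 × 6 × 4 × 6 = 576.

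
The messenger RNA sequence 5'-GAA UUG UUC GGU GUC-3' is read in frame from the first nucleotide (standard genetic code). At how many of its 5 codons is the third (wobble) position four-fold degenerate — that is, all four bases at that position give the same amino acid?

2

Codon 1 GAA (Glu): third position 2-fold.
Codon 2 UUG (Leu): third position 2-fold.
Codon 3 UUC (Phe): third position 2-fold.
Codon 4 GGU (Gly): third position 4-fold.
Codon 5 GUC (Val): third position 4-fold.
Four-fold degenerate third positions: 2.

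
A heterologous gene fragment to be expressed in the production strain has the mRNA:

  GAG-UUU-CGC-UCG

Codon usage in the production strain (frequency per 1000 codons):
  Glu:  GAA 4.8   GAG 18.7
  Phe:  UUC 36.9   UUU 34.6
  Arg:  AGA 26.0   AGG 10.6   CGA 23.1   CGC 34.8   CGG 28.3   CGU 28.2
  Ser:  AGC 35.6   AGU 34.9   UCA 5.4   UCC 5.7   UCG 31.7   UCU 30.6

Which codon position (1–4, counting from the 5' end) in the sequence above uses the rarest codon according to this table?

Codon 1 GAG (Glu): 18.7 per 1000.
Codon 2 UUU (Phe): 34.6 per 1000.
Codon 3 CGC (Arg): 34.8 per 1000.
Codon 4 UCG (Ser): 31.7 per 1000.
Lowest frequency is 18.7 at codon 1.

1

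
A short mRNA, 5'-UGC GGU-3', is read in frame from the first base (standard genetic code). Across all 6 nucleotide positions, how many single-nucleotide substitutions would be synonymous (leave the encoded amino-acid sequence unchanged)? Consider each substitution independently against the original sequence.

4

Codon 1 (UGC, Cys): 1 synonymous substitution.
Codon 2 (GGU, Gly): 3 synonymous substitutions.
Total: 1 + 3 = 4.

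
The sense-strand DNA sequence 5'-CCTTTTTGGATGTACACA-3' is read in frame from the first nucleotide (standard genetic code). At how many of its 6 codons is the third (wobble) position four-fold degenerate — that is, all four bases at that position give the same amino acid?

2

Codon 1 CCT (Pro): third position 4-fold.
Codon 2 TTT (Phe): third position 2-fold.
Codon 3 TGG (Trp): third position 1-fold.
Codon 4 ATG (Met): third position 1-fold.
Codon 5 TAC (Tyr): third position 2-fold.
Codon 6 ACA (Thr): third position 4-fold.
Four-fold degenerate third positions: 2.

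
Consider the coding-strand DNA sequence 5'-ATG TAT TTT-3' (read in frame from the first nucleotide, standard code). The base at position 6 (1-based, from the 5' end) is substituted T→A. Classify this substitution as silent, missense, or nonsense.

Position 6 falls in codon 2: TAT → Tyr.
After the substitution the codon is TAA → Stop.
The new codon is a stop codon, so this is a nonsense mutation.

nonsense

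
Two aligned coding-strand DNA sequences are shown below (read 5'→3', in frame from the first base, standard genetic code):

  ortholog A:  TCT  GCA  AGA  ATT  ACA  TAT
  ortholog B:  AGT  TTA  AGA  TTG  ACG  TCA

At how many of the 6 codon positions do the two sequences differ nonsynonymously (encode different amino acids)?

3

Codon 1: TCT Ser / AGT Ser — synonymous.
Codon 2: GCA Ala / TTA Leu — nonsynonymous.
Codon 3: AGA Arg / AGA Arg — identical.
Codon 4: ATT Ile / TTG Leu — nonsynonymous.
Codon 5: ACA Thr / ACG Thr — synonymous.
Codon 6: TAT Tyr / TCA Ser — nonsynonymous.
Nonsynonymous differences: 3.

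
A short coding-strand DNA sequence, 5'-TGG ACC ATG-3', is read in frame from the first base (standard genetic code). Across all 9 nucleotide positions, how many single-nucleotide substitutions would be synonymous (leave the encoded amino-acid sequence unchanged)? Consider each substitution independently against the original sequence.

3

Codon 1 (TGG, Trp): 0 synonymous substitutions.
Codon 2 (ACC, Thr): 3 synonymous substitutions.
Codon 3 (ATG, Met): 0 synonymous substitutions.
Total: 0 + 3 + 0 = 3.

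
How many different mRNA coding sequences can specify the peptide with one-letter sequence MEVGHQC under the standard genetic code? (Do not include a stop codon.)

Met: 1 codon.
Glu: 2 codons.
Val: 4 codons.
Gly: 4 codons.
His: 2 codons.
Gln: 2 codons.
Cys: 2 codons.
1 × 2 × 4 × 4 × 2 × 2 × 2 = 256.

256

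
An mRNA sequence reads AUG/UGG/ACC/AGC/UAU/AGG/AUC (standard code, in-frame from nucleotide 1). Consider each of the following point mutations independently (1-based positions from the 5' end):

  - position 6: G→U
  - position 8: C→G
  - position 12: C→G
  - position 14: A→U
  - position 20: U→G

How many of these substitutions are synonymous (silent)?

0

Codon 2: UGG (Trp) → UGU (Cys) — missense.
Codon 3: ACC (Thr) → AGC (Ser) — missense.
Codon 4: AGC (Ser) → AGG (Arg) — missense.
Codon 5: UAU (Tyr) → UUU (Phe) — missense.
Codon 7: AUC (Ile) → AGC (Ser) — missense.
Synonymous: 0 of 5.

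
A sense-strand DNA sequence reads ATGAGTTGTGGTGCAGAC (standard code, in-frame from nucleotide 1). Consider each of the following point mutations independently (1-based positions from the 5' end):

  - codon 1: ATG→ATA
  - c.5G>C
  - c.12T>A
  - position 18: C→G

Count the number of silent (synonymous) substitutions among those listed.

1

Codon 1: ATG (Met) → ATA (Ile) — missense.
Codon 2: AGT (Ser) → ACT (Thr) — missense.
Codon 4: GGT (Gly) → GGA (Gly) — synonymous.
Codon 6: GAC (Asp) → GAG (Glu) — missense.
Synonymous: 1 of 4.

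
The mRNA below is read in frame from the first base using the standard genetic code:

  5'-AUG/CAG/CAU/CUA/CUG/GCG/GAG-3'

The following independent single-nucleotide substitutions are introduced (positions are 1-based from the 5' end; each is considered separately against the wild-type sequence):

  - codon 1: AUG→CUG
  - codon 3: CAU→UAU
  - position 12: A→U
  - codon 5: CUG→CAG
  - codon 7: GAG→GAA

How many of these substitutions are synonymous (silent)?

Codon 1: AUG (Met) → CUG (Leu) — missense.
Codon 3: CAU (His) → UAU (Tyr) — missense.
Codon 4: CUA (Leu) → CUU (Leu) — synonymous.
Codon 5: CUG (Leu) → CAG (Gln) — missense.
Codon 7: GAG (Glu) → GAA (Glu) — synonymous.
Synonymous: 2 of 5.

2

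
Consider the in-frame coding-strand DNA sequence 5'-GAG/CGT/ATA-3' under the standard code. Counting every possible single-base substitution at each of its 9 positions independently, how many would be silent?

6

Codon 1 (GAG, Glu): 1 synonymous substitution.
Codon 2 (CGT, Arg): 3 synonymous substitutions.
Codon 3 (ATA, Ile): 2 synonymous substitutions.
Total: 1 + 3 + 2 = 6.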